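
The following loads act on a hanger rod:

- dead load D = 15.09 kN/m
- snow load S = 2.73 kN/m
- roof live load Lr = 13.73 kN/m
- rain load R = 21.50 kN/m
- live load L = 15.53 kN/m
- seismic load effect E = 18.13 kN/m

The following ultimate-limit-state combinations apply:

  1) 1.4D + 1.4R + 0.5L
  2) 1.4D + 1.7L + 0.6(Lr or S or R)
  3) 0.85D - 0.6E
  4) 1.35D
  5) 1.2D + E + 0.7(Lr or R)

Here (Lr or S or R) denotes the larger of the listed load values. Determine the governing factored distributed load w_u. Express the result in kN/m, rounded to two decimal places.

(Lr or S or R) → R = 21.50 kN/m; (Lr or R) → R = 21.50 kN/m.
1) 1.4(15.09) + 1.4(21.50) + 0.5(15.53) = 58.99
2) 1.4(15.09) + 1.7(15.53) + 0.6(21.50) = 21.13 + 26.40 + 12.90 = 60.43
3) 0.85(15.09) - 0.6(18.13) = 12.83 - 10.88 = 1.95
4) 1.35(15.09) = 20.37
5) 1.2(15.09) + 1.0(18.13) + 0.7(21.50) = 18.11 + 18.13 + 15.05 = 51.29
Combination 2 governs: w_u = 60.43 kN/m.

60.43 kN/m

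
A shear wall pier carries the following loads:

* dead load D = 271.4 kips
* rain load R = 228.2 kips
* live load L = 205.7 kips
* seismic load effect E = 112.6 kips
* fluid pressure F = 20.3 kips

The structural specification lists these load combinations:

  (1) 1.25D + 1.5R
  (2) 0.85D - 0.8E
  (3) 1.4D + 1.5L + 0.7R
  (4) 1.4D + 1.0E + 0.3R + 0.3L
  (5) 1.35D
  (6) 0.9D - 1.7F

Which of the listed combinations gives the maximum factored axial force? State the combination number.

(1) 1.25(271.4) + 1.5(228.2) = 339.3 + 342.3 = 681.6
(2) 0.85(271.4) - 0.8(112.6) = 230.7 - 90.1 = 140.6
(3) 1.4(271.4) + 1.5(205.7) + 0.7(228.2) = 380.0 + 308.6 + 159.7 = 848.3
(4) 1.4(271.4) + 1.0(112.6) + 0.3(228.2) + 0.3(205.7) = 622.7
(5) 1.35(271.4) = 366.4
(6) 0.9(271.4) - 1.7(20.3) = 244.3 - 34.5 = 209.8
The largest value is 848.3 kips from combination 3.

Combination 3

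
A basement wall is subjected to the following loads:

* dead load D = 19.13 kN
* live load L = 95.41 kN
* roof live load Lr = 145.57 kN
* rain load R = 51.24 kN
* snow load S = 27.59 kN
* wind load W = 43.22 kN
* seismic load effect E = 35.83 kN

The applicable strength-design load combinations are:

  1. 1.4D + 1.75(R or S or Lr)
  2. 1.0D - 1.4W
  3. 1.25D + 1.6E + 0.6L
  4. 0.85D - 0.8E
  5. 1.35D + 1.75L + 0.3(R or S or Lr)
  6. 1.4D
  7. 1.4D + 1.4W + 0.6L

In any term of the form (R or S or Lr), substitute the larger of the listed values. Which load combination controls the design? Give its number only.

(R or S or Lr) → Lr = 145.57 kN.
1. 1.4(19.13) + 1.75(145.57) = 26.78 + 254.75 = 281.53
2. 1.0(19.13) - 1.4(43.22) = 19.13 - 60.51 = -41.38
3. 1.25(19.13) + 1.6(35.83) + 0.6(95.41) = 23.91 + 57.33 + 57.25 = 138.49
4. 0.85(19.13) - 0.8(35.83) = 16.26 - 28.66 = -12.40
5. 1.35(19.13) + 1.75(95.41) + 0.3(145.57) = 236.46
6. 1.4(19.13) = 26.78
7. 1.4(19.13) + 1.4(43.22) + 0.6(95.41) = 26.78 + 60.51 + 57.25 = 144.54
The largest value is 281.53 kN from combination 1.

Combination 1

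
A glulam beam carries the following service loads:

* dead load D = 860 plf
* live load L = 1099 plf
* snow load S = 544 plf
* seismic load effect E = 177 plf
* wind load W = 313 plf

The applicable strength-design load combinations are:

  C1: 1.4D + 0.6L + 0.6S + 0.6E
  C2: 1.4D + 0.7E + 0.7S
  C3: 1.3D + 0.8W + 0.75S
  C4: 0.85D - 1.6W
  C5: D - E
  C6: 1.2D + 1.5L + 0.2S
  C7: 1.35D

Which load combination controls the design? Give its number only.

C1: 1.4(860) + 0.6(1099) + 0.6(544) + 0.6(177) = 1204.00 + 659.40 + 326.40 + 106.20 = 2296.00
C2: 1.4(860) + 0.7(177) + 0.7(544) = 1204.00 + 123.90 + 380.80 = 1708.70
C3: 1.3(860) + 0.8(313) + 0.75(544) = 1118.00 + 250.40 + 408.00 = 1776.40
C4: 0.85(860) - 1.6(313) = 731.00 - 500.80 = 230.20
C5: 1.0(860) - 1.0(177) = 860.00 - 177.00 = 683.00
C6: 1.2(860) + 1.5(1099) + 0.2(544) = 1032.00 + 1648.50 + 108.80 = 2789.30
C7: 1.35(860) = 1161.00
The largest value is 2789.30 plf from combination 6.

Combination 6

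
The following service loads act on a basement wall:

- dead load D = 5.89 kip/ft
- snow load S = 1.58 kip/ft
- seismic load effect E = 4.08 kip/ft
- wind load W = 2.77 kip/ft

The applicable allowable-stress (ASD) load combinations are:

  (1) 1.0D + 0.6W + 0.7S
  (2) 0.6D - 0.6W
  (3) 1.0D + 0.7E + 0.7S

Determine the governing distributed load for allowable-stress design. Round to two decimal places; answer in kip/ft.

9.85 kip/ft

(1) 1.0(5.89) + 0.6(2.77) + 0.7(1.58) = 5.89 + 1.66 + 1.11 = 8.66
(2) 0.6(5.89) - 0.6(2.77) = 3.53 - 1.66 = 1.87
(3) 1.0(5.89) + 0.7(4.08) + 0.7(1.58) = 9.85
The controlling combination is 3, giving 9.85 kip/ft.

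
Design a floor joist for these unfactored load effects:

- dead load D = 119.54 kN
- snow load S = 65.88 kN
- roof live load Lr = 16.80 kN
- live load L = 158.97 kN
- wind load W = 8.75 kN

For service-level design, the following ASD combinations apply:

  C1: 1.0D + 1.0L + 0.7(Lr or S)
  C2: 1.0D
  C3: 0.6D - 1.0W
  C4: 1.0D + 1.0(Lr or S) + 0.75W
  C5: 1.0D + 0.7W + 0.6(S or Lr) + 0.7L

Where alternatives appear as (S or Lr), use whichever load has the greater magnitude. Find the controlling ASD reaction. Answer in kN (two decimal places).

324.63 kN

(Lr or S) → S = 65.88 kN; (S or Lr) → S = 65.88 kN.
C1: 1.0(119.54) + 1.0(158.97) + 0.7(65.88) = 324.63
C2: 1.0(119.54) = 119.54
C3: 0.6(119.54) - 1.0(8.75) = 62.97
C4: 1.0(119.54) + 1.0(65.88) + 0.75(8.75) = 191.98
C5: 1.0(119.54) + 0.7(8.75) + 0.6(65.88) + 0.7(158.97) = 276.47
Maximum is from combination 1.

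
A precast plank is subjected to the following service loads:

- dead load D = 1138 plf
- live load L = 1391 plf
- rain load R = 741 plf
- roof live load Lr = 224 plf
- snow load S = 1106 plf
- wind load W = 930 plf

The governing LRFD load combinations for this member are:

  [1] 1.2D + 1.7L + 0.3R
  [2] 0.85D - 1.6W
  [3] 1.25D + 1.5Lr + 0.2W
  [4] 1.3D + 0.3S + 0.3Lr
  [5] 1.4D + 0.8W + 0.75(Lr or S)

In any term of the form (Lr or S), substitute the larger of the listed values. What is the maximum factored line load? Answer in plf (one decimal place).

3952.6 plf

(Lr or S) → S = 1106 plf.
[1] 1.2(1138) + 1.7(1391) + 0.3(741) = 1365.6 + 2364.7 + 222.3 = 3952.6
[2] 0.85(1138) - 1.6(930) = 967.3 - 1488.0 = -520.7
[3] 1.25(1138) + 1.5(224) + 0.2(930) = 1422.5 + 336.0 + 186.0 = 1944.5
[4] 1.3(1138) + 0.3(1106) + 0.3(224) = 1479.4 + 331.8 + 67.2 = 1878.4
[5] 1.4(1138) + 0.8(930) + 0.75(1106) = 1593.2 + 744.0 + 829.5 = 3166.7
Combination 1 governs: w_u = 3952.6 plf.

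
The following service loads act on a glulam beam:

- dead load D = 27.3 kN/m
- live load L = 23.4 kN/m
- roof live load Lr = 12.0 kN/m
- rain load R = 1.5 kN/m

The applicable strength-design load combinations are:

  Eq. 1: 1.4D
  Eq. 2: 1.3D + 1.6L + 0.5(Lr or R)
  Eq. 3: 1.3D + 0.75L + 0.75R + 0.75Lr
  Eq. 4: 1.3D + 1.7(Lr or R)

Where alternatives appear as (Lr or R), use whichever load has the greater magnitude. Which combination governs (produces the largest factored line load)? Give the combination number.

Combination 2

(Lr or R) → Lr = 12.0 kN/m.
Eq. 1: 1.4(27.3) = 38.22
Eq. 2: 1.3(27.3) + 1.6(23.4) + 0.5(12.0) = 78.93
Eq. 3: 1.3(27.3) + 0.75(23.4) + 0.75(1.5) + 0.75(12.0) = 63.17
Eq. 4: 1.3(27.3) + 1.7(12.0) = 55.89
The largest value is 78.93 kN/m from combination 2.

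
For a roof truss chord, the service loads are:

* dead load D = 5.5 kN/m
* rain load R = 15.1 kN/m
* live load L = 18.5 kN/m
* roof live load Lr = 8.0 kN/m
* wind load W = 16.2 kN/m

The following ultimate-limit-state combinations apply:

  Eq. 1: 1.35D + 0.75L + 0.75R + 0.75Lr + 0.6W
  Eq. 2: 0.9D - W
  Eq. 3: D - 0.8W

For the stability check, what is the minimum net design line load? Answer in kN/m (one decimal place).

-11.3 kN/m

Eq. 1: 1.35(5.5) + 0.75(18.5) + 0.75(15.1) + 0.75(8.0) + 0.6(16.2) = 7.4 + 13.9 + 11.3 + 6.0 + 9.7 = 48.3
Eq. 2: 0.9(5.5) - 1.0(16.2) = -11.3
Eq. 3: 1.0(5.5) - 0.8(16.2) = 5.5 - 13.0 = -7.5
Combination 2 gives the minimum: -11.3 kN/m.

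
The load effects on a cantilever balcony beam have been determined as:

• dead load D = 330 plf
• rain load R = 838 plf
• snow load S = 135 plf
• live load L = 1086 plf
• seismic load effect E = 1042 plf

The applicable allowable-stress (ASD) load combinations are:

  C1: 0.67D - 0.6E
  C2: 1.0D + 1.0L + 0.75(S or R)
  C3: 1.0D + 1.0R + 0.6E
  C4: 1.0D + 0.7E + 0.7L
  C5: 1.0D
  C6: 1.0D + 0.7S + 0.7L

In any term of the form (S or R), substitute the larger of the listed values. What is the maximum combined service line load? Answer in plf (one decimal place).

2044.5 plf

(S or R) → R = 838 plf.
C1: 0.67(330) - 0.6(1042) = -404.1
C2: 1.0(330) + 1.0(1086) + 0.75(838) = 2044.5
C3: 1.0(330) + 1.0(838) + 0.6(1042) = 1793.2
C4: 1.0(330) + 0.7(1042) + 0.7(1086) = 1819.6
C5: 1.0(330) = 330.0
C6: 1.0(330) + 0.7(135) + 0.7(1086) = 1184.7
The controlling combination is 2, giving 2044.5 plf.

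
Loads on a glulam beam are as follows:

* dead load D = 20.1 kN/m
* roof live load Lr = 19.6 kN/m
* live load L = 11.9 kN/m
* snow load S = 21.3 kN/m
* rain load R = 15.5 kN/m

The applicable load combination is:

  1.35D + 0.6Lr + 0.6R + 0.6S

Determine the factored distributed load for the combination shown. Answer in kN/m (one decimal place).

1.35(20.1) + 0.6(19.6) + 0.6(15.5) + 0.6(21.3) = 27.1 + 11.8 + 9.3 + 12.8 = 61.0
w_u = 61.0 kN/m.

61.0 kN/m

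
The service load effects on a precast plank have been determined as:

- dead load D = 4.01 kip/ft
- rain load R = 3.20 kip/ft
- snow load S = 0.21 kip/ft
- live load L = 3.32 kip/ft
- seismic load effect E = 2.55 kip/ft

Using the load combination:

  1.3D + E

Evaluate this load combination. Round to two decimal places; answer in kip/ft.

1.3(4.01) + 1.0(2.55) = 5.21 + 2.55 = 7.76
w_u = 7.76 kip/ft.

7.76 kip/ft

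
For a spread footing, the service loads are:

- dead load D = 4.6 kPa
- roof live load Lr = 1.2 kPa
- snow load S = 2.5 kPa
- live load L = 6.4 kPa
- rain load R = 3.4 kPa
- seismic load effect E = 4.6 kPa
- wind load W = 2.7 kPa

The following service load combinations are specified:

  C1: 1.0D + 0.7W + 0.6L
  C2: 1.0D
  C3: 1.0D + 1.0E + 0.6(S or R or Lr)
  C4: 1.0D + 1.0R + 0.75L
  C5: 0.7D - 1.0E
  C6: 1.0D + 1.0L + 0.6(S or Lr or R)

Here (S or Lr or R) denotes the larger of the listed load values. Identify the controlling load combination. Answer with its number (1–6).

(S or R or Lr) → R = 3.4 kPa; (S or Lr or R) → R = 3.4 kPa.
C1: 1.0(4.6) + 0.7(2.7) + 0.6(6.4) = 10.3
C2: 1.0(4.6) = 4.6
C3: 1.0(4.6) + 1.0(4.6) + 0.6(3.4) = 11.2
C4: 1.0(4.6) + 1.0(3.4) + 0.75(6.4) = 12.8
C5: 0.7(4.6) - 1.0(4.6) = -1.4
C6: 1.0(4.6) + 1.0(6.4) + 0.6(3.4) = 13.0
The largest value is 13.0 kPa from combination 6.

Combination 6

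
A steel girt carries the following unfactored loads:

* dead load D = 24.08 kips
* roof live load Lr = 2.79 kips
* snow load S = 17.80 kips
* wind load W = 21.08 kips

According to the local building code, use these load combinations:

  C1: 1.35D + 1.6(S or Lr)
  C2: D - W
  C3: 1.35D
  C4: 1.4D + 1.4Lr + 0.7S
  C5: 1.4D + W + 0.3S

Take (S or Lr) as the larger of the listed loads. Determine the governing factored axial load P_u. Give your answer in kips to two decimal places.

(S or Lr) → S = 17.80 kips.
C1: 1.35(24.08) + 1.6(17.80) = 32.51 + 28.48 = 60.99
C2: 1.0(24.08) - 1.0(21.08) = 24.08 - 21.08 = 3.00
C3: 1.35(24.08) = 32.51
C4: 1.4(24.08) + 1.4(2.79) + 0.7(17.80) = 33.71 + 3.91 + 12.46 = 50.08
C5: 1.4(24.08) + 1.0(21.08) + 0.3(17.80) = 33.71 + 21.08 + 5.34 = 60.13
Maximum is from combination 1.

60.99 kips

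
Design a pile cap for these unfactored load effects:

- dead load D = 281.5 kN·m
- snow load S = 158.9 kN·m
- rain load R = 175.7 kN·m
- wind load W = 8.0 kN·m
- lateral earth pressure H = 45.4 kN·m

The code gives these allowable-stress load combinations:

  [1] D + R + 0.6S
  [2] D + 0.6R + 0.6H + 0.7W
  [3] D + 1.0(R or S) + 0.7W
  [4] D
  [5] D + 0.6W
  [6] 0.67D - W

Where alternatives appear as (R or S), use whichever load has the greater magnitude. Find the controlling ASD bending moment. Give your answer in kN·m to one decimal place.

(R or S) → R = 175.7 kN·m.
[1] 1.0(281.5) + 1.0(175.7) + 0.6(158.9) = 281.5 + 175.7 + 95.3 = 552.5
[2] 1.0(281.5) + 0.6(175.7) + 0.6(45.4) + 0.7(8.0) = 419.8
[3] 1.0(281.5) + 1.0(175.7) + 0.7(8.0) = 281.5 + 175.7 + 5.6 = 462.8
[4] 1.0(281.5) = 281.5
[5] 1.0(281.5) + 0.6(8.0) = 281.5 + 4.8 = 286.3
[6] 0.67(281.5) - 1.0(8.0) = 188.6 - 8.0 = 180.6
The controlling combination is 1, giving 552.5 kN·m.

552.5 kN·m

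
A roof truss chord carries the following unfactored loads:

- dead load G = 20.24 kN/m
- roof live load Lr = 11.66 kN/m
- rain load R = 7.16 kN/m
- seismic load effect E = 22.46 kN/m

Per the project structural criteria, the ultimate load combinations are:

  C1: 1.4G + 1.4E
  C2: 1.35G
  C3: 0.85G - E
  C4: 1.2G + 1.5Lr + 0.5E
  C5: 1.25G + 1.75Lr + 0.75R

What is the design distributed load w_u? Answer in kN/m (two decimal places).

59.78 kN/m

C1: 1.4(20.24) + 1.4(22.46) = 28.34 + 31.44 = 59.78
C2: 1.35(20.24) = 27.32
C3: 0.85(20.24) - 1.0(22.46) = 17.20 - 22.46 = -5.26
C4: 1.2(20.24) + 1.5(11.66) + 0.5(22.46) = 24.29 + 17.49 + 11.23 = 53.01
C5: 1.25(20.24) + 1.75(11.66) + 0.75(7.16) = 25.30 + 20.41 + 5.37 = 51.08
Combination 1 governs: w_u = 59.78 kN/m.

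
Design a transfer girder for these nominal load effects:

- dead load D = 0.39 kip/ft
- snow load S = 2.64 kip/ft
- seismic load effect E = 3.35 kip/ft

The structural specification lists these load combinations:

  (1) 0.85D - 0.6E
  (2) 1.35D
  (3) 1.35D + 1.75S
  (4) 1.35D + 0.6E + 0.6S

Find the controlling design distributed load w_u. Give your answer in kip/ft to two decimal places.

(1) 0.85(0.39) - 0.6(3.35) = -1.68
(2) 1.35(0.39) = 0.53
(3) 1.35(0.39) + 1.75(2.64) = 5.15
(4) 1.35(0.39) + 0.6(3.35) + 0.6(2.64) = 4.12
Maximum is from combination 3.

5.15 kip/ft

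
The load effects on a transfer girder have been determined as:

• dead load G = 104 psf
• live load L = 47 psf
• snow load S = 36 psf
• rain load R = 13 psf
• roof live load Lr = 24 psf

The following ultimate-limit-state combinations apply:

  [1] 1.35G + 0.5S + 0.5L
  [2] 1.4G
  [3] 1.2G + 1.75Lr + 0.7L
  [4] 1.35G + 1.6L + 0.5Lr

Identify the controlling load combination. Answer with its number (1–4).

[1] 1.35(104) + 0.5(36) + 0.5(47) = 140.4 + 18.0 + 23.5 = 181.9
[2] 1.4(104) = 145.6
[3] 1.2(104) + 1.75(24) + 0.7(47) = 124.8 + 42.0 + 32.9 = 199.7
[4] 1.35(104) + 1.6(47) + 0.5(24) = 140.4 + 75.2 + 12.0 = 227.6
The largest value is 227.6 psf from combination 4.

Combination 4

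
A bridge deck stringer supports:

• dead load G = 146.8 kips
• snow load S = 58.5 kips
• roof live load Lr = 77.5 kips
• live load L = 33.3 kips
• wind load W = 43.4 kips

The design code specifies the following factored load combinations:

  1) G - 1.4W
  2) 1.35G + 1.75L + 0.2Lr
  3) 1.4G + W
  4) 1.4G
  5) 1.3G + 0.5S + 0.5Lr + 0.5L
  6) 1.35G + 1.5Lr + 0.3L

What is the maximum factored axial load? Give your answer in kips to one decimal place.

1) 1.0(146.8) - 1.4(43.4) = 146.8 - 60.8 = 86.0
2) 1.35(146.8) + 1.75(33.3) + 0.2(77.5) = 198.2 + 58.3 + 15.5 = 272.0
3) 1.4(146.8) + 1.0(43.4) = 205.5 + 43.4 = 248.9
4) 1.4(146.8) = 205.5
5) 1.3(146.8) + 0.5(58.5) + 0.5(77.5) + 0.5(33.3) = 275.5
6) 1.35(146.8) + 1.5(77.5) + 0.3(33.3) = 324.4
The controlling combination is 6, giving 324.4 kips.

324.4 kips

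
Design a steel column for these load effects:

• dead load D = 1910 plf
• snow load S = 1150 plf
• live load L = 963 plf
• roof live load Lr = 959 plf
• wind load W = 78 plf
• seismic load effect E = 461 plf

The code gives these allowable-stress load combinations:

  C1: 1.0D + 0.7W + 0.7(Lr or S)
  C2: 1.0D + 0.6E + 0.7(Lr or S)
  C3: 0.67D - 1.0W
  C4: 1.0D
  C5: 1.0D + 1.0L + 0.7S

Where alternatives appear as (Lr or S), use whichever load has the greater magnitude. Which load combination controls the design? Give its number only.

(Lr or S) → S = 1150 plf.
C1: 1.0(1910) + 0.7(78) + 0.7(1150) = 2769.6
C2: 1.0(1910) + 0.6(461) + 0.7(1150) = 2991.6
C3: 0.67(1910) - 1.0(78) = 1201.7
C4: 1.0(1910) = 1910.0
C5: 1.0(1910) + 1.0(963) + 0.7(1150) = 3678.0
The largest value is 3678.0 plf from combination 5.

Combination 5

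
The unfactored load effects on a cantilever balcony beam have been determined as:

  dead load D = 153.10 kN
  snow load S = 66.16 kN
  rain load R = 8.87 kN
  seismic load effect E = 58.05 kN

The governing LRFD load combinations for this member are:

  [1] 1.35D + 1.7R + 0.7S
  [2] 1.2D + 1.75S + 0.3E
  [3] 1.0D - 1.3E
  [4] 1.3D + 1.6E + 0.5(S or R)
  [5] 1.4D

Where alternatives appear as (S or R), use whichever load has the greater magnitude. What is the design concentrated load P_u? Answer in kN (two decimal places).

324.99 kN

(S or R) → S = 66.16 kN.
[1] 1.35(153.10) + 1.7(8.87) + 0.7(66.16) = 206.69 + 15.08 + 46.31 = 268.08
[2] 1.2(153.10) + 1.75(66.16) + 0.3(58.05) = 183.72 + 115.78 + 17.42 = 316.92
[3] 1.0(153.10) - 1.3(58.05) = 77.64
[4] 1.3(153.10) + 1.6(58.05) + 0.5(66.16) = 199.03 + 92.88 + 33.08 = 324.99
[5] 1.4(153.10) = 214.34
Combination 4 governs: P_u = 324.99 kN.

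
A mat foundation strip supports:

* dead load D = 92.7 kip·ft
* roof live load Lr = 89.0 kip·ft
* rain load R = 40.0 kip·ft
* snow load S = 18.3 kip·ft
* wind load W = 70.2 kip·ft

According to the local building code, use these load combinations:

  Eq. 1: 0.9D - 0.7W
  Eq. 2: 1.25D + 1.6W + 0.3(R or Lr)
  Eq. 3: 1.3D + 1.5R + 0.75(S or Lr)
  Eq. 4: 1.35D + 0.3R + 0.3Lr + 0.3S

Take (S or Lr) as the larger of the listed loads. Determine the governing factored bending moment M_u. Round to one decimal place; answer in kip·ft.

254.9 kip·ft

(R or Lr) → Lr = 89.0 kip·ft; (S or Lr) → Lr = 89.0 kip·ft.
Eq. 1: 0.9(92.7) - 0.7(70.2) = 83.4 - 49.1 = 34.3
Eq. 2: 1.25(92.7) + 1.6(70.2) + 0.3(89.0) = 115.9 + 112.3 + 26.7 = 254.9
Eq. 3: 1.3(92.7) + 1.5(40.0) + 0.75(89.0) = 120.5 + 60.0 + 66.8 = 247.3
Eq. 4: 1.35(92.7) + 0.3(40.0) + 0.3(89.0) + 0.3(18.3) = 125.1 + 12.0 + 26.7 + 5.5 = 169.3
The controlling combination is 2, giving 254.9 kip·ft.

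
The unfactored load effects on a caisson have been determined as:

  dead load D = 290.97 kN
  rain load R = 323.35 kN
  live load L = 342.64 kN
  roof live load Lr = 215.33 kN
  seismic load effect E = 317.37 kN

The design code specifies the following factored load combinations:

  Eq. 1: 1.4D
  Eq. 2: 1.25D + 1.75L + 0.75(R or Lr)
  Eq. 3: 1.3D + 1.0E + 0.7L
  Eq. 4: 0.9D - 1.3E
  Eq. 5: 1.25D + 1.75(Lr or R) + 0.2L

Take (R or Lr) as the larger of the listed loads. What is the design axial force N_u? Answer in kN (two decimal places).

(R or Lr) → R = 323.35 kN; (Lr or R) → R = 323.35 kN.
Eq. 1: 1.4(290.97) = 407.36
Eq. 2: 1.25(290.97) + 1.75(342.64) + 0.75(323.35) = 1205.85
Eq. 3: 1.3(290.97) + 1.0(317.37) + 0.7(342.64) = 378.26 + 317.37 + 239.85 = 935.48
Eq. 4: 0.9(290.97) - 1.3(317.37) = 261.87 - 412.58 = -150.71
Eq. 5: 1.25(290.97) + 1.75(323.35) + 0.2(342.64) = 363.71 + 565.86 + 68.53 = 998.10
Combination 2 governs: N_u = 1205.85 kN.

1205.85 kN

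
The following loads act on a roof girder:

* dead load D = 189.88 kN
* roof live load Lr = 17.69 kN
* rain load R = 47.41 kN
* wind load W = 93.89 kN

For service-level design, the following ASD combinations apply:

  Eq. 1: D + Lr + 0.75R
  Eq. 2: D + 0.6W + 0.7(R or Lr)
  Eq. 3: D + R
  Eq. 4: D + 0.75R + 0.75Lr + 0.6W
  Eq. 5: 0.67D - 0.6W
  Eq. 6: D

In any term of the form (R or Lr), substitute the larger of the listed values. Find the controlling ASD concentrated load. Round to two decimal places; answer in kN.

295.04 kN

(R or Lr) → R = 47.41 kN.
Eq. 1: 1.0(189.88) + 1.0(17.69) + 0.75(47.41) = 189.88 + 17.69 + 35.56 = 243.13
Eq. 2: 1.0(189.88) + 0.6(93.89) + 0.7(47.41) = 189.88 + 56.33 + 33.19 = 279.40
Eq. 3: 1.0(189.88) + 1.0(47.41) = 189.88 + 47.41 = 237.29
Eq. 4: 1.0(189.88) + 0.75(47.41) + 0.75(17.69) + 0.6(93.89) = 189.88 + 35.56 + 13.27 + 56.33 = 295.04
Eq. 5: 0.67(189.88) - 0.6(93.89) = 127.22 - 56.33 = 70.89
Eq. 6: 1.0(189.88) = 189.88
The controlling combination is 4, giving 295.04 kN.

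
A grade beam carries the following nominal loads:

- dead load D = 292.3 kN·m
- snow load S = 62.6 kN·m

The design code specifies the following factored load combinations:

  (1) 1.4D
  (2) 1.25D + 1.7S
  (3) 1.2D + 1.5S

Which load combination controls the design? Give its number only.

Combination 2

(1) 1.4(292.3) = 409.22
(2) 1.25(292.3) + 1.7(62.6) = 365.38 + 106.42 = 471.80
(3) 1.2(292.3) + 1.5(62.6) = 350.76 + 93.90 = 444.66
The largest value is 471.80 kN·m from combination 2.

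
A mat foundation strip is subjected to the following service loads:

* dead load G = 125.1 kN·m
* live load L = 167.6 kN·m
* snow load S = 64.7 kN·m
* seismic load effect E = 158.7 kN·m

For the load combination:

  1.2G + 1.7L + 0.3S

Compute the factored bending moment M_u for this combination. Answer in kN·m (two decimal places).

454.45 kN·m

1.2(125.1) + 1.7(167.6) + 0.3(64.7) = 150.12 + 284.92 + 19.41 = 454.45
M_u = 454.45 kN·m.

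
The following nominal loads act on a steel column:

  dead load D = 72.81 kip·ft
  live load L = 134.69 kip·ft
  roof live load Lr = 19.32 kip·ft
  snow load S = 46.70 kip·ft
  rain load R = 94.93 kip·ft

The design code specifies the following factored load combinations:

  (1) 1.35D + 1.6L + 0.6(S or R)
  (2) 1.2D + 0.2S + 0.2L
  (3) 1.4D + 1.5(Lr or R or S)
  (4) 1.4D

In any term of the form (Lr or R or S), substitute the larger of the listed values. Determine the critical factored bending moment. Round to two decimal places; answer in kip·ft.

(S or R) → R = 94.93 kip·ft; (Lr or R or S) → R = 94.93 kip·ft.
(1) 1.35(72.81) + 1.6(134.69) + 0.6(94.93) = 370.76
(2) 1.2(72.81) + 0.2(46.70) + 0.2(134.69) = 87.37 + 9.34 + 26.94 = 123.65
(3) 1.4(72.81) + 1.5(94.93) = 101.93 + 142.40 = 244.33
(4) 1.4(72.81) = 101.93
Combination 1 governs: M_u = 370.76 kip·ft.

370.76 kip·ft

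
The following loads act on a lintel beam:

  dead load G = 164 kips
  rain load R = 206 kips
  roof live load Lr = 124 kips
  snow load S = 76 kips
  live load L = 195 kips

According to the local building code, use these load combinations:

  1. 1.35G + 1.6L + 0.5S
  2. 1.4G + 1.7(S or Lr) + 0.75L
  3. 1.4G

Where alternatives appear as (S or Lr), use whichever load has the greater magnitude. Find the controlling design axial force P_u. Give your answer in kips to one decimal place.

586.7 kips

(S or Lr) → Lr = 124 kips.
1. 1.35(164) + 1.6(195) + 0.5(76) = 221.4 + 312.0 + 38.0 = 571.4
2. 1.4(164) + 1.7(124) + 0.75(195) = 229.6 + 210.8 + 146.3 = 586.7
3. 1.4(164) = 229.6
The controlling combination is 2, giving 586.7 kips.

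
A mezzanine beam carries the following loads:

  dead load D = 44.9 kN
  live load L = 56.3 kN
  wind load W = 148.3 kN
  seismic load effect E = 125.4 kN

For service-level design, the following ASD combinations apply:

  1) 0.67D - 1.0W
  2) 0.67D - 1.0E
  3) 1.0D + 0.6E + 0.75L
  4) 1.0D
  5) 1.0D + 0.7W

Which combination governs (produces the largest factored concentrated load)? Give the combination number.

Combination 3

1) 0.67(44.9) - 1.0(148.3) = 30.1 - 148.3 = -118.2
2) 0.67(44.9) - 1.0(125.4) = 30.1 - 125.4 = -95.3
3) 1.0(44.9) + 0.6(125.4) + 0.75(56.3) = 162.4
4) 1.0(44.9) = 44.9
5) 1.0(44.9) + 0.7(148.3) = 44.9 + 103.8 = 148.7
The largest value is 162.4 kN from combination 3.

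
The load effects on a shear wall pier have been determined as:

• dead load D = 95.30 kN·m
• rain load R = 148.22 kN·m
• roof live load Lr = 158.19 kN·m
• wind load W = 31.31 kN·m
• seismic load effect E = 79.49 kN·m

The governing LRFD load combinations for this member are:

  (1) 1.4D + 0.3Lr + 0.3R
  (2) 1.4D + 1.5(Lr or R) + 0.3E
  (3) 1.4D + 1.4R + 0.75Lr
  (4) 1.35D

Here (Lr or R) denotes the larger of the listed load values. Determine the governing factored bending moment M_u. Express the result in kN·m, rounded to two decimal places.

459.57 kN·m

(Lr or R) → Lr = 158.19 kN·m.
(1) 1.4(95.30) + 0.3(158.19) + 0.3(148.22) = 225.34
(2) 1.4(95.30) + 1.5(158.19) + 0.3(79.49) = 394.55
(3) 1.4(95.30) + 1.4(148.22) + 0.75(158.19) = 459.57
(4) 1.35(95.30) = 128.66
Combination 3 governs: M_u = 459.57 kN·m.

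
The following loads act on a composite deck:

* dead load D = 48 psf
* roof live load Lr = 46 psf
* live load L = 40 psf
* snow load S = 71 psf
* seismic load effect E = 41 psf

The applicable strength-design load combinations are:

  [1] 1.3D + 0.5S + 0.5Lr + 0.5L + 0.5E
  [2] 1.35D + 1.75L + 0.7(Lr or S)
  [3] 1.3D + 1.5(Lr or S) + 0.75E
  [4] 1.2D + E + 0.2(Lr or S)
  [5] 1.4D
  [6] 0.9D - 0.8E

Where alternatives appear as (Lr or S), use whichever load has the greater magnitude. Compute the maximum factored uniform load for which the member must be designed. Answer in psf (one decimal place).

199.7 psf

(Lr or S) → S = 71 psf.
[1] 1.3(48) + 0.5(71) + 0.5(46) + 0.5(40) + 0.5(41) = 62.4 + 35.5 + 23.0 + 20.0 + 20.5 = 161.4
[2] 1.35(48) + 1.75(40) + 0.7(71) = 64.8 + 70.0 + 49.7 = 184.5
[3] 1.3(48) + 1.5(71) + 0.75(41) = 62.4 + 106.5 + 30.8 = 199.7
[4] 1.2(48) + 1.0(41) + 0.2(71) = 57.6 + 41.0 + 14.2 = 112.8
[5] 1.4(48) = 67.2
[6] 0.9(48) - 0.8(41) = 43.2 - 32.8 = 10.4
Maximum is from combination 3.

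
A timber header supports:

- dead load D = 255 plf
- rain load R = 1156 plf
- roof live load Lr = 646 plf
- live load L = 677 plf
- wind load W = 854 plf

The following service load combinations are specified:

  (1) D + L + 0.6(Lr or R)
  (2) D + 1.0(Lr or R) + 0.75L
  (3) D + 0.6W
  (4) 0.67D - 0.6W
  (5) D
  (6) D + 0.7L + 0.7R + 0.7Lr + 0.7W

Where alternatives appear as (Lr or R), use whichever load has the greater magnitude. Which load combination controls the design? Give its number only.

Combination 6

(Lr or R) → R = 1156 plf.
(1) 1.0(255) + 1.0(677) + 0.6(1156) = 255.0 + 677.0 + 693.6 = 1625.6
(2) 1.0(255) + 1.0(1156) + 0.75(677) = 255.0 + 1156.0 + 507.8 = 1918.8
(3) 1.0(255) + 0.6(854) = 255.0 + 512.4 = 767.4
(4) 0.67(255) - 0.6(854) = -341.6
(5) 1.0(255) = 255.0
(6) 1.0(255) + 0.7(677) + 0.7(1156) + 0.7(646) + 0.7(854) = 255.0 + 473.9 + 809.2 + 452.2 + 597.8 = 2588.1
The largest value is 2588.1 plf from combination 6.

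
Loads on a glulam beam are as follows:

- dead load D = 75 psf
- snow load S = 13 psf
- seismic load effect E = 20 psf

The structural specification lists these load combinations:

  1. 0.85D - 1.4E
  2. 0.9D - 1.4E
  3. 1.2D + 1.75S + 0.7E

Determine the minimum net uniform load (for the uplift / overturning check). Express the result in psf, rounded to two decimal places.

1. 0.85(75) - 1.4(20) = 63.75 - 28.00 = 35.75
2. 0.9(75) - 1.4(20) = 67.50 - 28.00 = 39.50
3. 1.2(75) + 1.75(13) + 0.7(20) = 90.00 + 22.75 + 14.00 = 126.75
Combination 1 gives the minimum: 35.75 psf.

35.75 psf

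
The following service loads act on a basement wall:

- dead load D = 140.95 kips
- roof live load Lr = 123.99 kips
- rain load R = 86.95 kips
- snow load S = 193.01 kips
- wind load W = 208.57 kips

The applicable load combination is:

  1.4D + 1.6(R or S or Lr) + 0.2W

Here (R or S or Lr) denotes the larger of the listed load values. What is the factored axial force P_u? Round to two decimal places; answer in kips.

(R or S or Lr) → S = 193.01 kips.
1.4(140.95) + 1.6(193.01) + 0.2(208.57) = 197.33 + 308.82 + 41.71 = 547.86
P_u = 547.86 kips.

547.86 kips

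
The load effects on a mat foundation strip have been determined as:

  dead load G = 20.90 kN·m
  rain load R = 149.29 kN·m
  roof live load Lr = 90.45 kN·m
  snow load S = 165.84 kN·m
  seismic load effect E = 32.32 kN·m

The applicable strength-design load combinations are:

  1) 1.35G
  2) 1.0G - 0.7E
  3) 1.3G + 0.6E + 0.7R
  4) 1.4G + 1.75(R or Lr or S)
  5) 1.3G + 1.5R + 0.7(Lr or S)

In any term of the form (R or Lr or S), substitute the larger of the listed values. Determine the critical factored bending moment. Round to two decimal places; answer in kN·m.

(R or Lr or S) → S = 165.84 kN·m; (Lr or S) → S = 165.84 kN·m.
1) 1.35(20.90) = 28.22
2) 1.0(20.90) - 0.7(32.32) = 20.90 - 22.62 = -1.72
3) 1.3(20.90) + 0.6(32.32) + 0.7(149.29) = 151.07
4) 1.4(20.90) + 1.75(165.84) = 29.26 + 290.22 = 319.48
5) 1.3(20.90) + 1.5(149.29) + 0.7(165.84) = 367.19
Maximum is from combination 5.

367.19 kN·m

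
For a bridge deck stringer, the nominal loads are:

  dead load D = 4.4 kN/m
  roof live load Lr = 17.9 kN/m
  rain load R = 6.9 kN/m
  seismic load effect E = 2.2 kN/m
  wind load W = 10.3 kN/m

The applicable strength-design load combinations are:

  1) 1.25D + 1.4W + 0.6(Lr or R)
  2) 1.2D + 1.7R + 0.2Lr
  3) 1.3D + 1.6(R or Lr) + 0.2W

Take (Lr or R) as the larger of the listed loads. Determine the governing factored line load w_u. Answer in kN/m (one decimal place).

(Lr or R) → Lr = 17.9 kN/m; (R or Lr) → Lr = 17.9 kN/m.
1) 1.25(4.4) + 1.4(10.3) + 0.6(17.9) = 30.7
2) 1.2(4.4) + 1.7(6.9) + 0.2(17.9) = 5.3 + 11.7 + 3.6 = 20.6
3) 1.3(4.4) + 1.6(17.9) + 0.2(10.3) = 5.7 + 28.6 + 2.1 = 36.4
The controlling combination is 3, giving 36.4 kN/m.

36.4 kN/m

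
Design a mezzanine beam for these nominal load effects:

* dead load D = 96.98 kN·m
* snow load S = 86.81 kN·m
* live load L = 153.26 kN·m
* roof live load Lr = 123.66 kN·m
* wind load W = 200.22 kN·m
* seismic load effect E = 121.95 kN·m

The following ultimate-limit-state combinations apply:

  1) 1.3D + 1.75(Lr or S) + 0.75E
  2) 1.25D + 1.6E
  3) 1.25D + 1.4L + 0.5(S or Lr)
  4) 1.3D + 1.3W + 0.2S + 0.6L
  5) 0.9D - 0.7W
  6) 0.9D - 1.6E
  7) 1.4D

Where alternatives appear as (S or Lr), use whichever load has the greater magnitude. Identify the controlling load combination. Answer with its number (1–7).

Combination 4

(Lr or S) → Lr = 123.66 kN·m; (S or Lr) → Lr = 123.66 kN·m.
1) 1.3(96.98) + 1.75(123.66) + 0.75(121.95) = 126.07 + 216.41 + 91.46 = 433.94
2) 1.25(96.98) + 1.6(121.95) = 121.23 + 195.12 = 316.35
3) 1.25(96.98) + 1.4(153.26) + 0.5(123.66) = 121.23 + 214.56 + 61.83 = 397.62
4) 1.3(96.98) + 1.3(200.22) + 0.2(86.81) + 0.6(153.26) = 126.07 + 260.29 + 17.36 + 91.96 = 495.68
5) 0.9(96.98) - 0.7(200.22) = 87.28 - 140.15 = -52.87
6) 0.9(96.98) - 1.6(121.95) = 87.28 - 195.12 = -107.84
7) 1.4(96.98) = 135.77
The largest value is 495.68 kN·m from combination 4.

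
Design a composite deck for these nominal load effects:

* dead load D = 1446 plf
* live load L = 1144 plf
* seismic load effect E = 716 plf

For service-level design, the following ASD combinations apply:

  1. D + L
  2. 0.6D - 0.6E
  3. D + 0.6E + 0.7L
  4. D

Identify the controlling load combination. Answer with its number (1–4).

1. 1.0(1446) + 1.0(1144) = 1446.00 + 1144.00 = 2590.00
2. 0.6(1446) - 0.6(716) = 867.60 - 429.60 = 438.00
3. 1.0(1446) + 0.6(716) + 0.7(1144) = 1446.00 + 429.60 + 800.80 = 2676.40
4. 1.0(1446) = 1446.00
The largest value is 2676.40 plf from combination 3.

Combination 3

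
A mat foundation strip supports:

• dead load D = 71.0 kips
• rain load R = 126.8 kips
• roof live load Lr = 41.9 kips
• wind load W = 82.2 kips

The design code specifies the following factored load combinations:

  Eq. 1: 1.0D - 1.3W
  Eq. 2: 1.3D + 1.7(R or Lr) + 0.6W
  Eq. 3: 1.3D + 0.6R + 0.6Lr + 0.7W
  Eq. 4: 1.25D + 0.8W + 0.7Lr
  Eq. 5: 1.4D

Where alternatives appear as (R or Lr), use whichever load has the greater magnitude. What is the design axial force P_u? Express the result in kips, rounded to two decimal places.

(R or Lr) → R = 126.8 kips.
Eq. 1: 1.0(71.0) - 1.3(82.2) = 71.00 - 106.86 = -35.86
Eq. 2: 1.3(71.0) + 1.7(126.8) + 0.6(82.2) = 92.30 + 215.56 + 49.32 = 357.18
Eq. 3: 1.3(71.0) + 0.6(126.8) + 0.6(41.9) + 0.7(82.2) = 92.30 + 76.08 + 25.14 + 57.54 = 251.06
Eq. 4: 1.25(71.0) + 0.8(82.2) + 0.7(41.9) = 88.75 + 65.76 + 29.33 = 183.84
Eq. 5: 1.4(71.0) = 99.40
The controlling combination is 2, giving 357.18 kips.

357.18 kips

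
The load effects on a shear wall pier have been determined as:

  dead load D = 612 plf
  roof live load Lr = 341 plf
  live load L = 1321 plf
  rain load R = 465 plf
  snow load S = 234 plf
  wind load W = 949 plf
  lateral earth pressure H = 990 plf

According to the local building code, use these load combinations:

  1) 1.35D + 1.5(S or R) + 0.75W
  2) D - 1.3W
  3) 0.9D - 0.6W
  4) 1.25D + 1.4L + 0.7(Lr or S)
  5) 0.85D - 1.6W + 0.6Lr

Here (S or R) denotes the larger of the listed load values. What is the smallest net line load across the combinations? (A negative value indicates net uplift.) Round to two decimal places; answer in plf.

-793.60 plf

(S or R) → R = 465 plf; (Lr or S) → Lr = 341 plf.
1) 1.35(612) + 1.5(465) + 0.75(949) = 826.20 + 697.50 + 711.75 = 2235.45
2) 1.0(612) - 1.3(949) = 612.00 - 1233.70 = -621.70
3) 0.9(612) - 0.6(949) = 550.80 - 569.40 = -18.60
4) 1.25(612) + 1.4(1321) + 0.7(341) = 765.00 + 1849.40 + 238.70 = 2853.10
5) 0.85(612) - 1.6(949) + 0.6(341) = 520.20 - 1518.40 + 204.60 = -793.60
Combination 5 gives the minimum: -793.60 plf.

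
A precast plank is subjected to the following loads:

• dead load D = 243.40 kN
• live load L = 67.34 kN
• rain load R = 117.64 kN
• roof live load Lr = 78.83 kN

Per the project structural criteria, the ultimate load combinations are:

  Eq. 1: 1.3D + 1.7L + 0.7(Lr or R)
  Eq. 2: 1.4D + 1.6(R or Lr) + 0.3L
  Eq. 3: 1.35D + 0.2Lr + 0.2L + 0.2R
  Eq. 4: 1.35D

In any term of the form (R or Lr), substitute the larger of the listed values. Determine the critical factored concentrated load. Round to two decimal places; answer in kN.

549.19 kN

(Lr or R) → R = 117.64 kN; (R or Lr) → R = 117.64 kN.
Eq. 1: 1.3(243.40) + 1.7(67.34) + 0.7(117.64) = 316.42 + 114.48 + 82.35 = 513.25
Eq. 2: 1.4(243.40) + 1.6(117.64) + 0.3(67.34) = 549.19
Eq. 3: 1.35(243.40) + 0.2(78.83) + 0.2(67.34) + 0.2(117.64) = 381.35
Eq. 4: 1.35(243.40) = 328.59
Combination 2 governs: P_u = 549.19 kN.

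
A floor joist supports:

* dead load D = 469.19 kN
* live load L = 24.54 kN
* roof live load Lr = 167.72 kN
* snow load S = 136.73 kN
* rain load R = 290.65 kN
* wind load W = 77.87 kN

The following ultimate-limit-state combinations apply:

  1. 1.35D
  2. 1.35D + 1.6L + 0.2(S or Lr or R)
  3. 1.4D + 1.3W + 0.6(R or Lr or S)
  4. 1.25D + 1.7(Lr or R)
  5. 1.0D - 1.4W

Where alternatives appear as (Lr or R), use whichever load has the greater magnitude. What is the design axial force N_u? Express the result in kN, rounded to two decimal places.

(S or Lr or R) → R = 290.65 kN; (R or Lr or S) → R = 290.65 kN; (Lr or R) → R = 290.65 kN.
1. 1.35(469.19) = 633.41
2. 1.35(469.19) + 1.6(24.54) + 0.2(290.65) = 633.41 + 39.26 + 58.13 = 730.80
3. 1.4(469.19) + 1.3(77.87) + 0.6(290.65) = 656.87 + 101.23 + 174.39 = 932.49
4. 1.25(469.19) + 1.7(290.65) = 1080.59
5. 1.0(469.19) - 1.4(77.87) = 469.19 - 109.02 = 360.17
The controlling combination is 4, giving 1080.59 kN.

1080.59 kN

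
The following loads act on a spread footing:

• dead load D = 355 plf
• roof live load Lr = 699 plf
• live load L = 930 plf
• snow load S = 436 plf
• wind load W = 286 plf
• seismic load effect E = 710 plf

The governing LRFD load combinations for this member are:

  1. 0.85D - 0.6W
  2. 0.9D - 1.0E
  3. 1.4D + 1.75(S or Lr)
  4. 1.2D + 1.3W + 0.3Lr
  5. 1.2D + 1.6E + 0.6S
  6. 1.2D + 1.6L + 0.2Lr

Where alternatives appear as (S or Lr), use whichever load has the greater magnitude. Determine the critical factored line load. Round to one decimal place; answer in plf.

2053.8 plf

(S or Lr) → Lr = 699 plf.
1. 0.85(355) - 0.6(286) = 301.8 - 171.6 = 130.2
2. 0.9(355) - 1.0(710) = 319.5 - 710.0 = -390.5
3. 1.4(355) + 1.75(699) = 497.0 + 1223.3 = 1720.3
4. 1.2(355) + 1.3(286) + 0.3(699) = 426.0 + 371.8 + 209.7 = 1007.5
5. 1.2(355) + 1.6(710) + 0.6(436) = 426.0 + 1136.0 + 261.6 = 1823.6
6. 1.2(355) + 1.6(930) + 0.2(699) = 426.0 + 1488.0 + 139.8 = 2053.8
Maximum is from combination 6.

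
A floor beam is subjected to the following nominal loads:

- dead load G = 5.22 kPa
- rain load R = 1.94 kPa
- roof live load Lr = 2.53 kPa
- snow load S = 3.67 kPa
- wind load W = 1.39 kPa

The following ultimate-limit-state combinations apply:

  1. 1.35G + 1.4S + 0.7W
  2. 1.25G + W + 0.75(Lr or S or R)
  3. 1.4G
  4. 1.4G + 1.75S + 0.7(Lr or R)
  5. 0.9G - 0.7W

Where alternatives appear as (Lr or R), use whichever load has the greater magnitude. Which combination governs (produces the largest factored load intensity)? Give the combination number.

(Lr or S or R) → S = 3.67 kPa; (Lr or R) → Lr = 2.53 kPa.
1. 1.35(5.22) + 1.4(3.67) + 0.7(1.39) = 7.05 + 5.14 + 0.97 = 13.16
2. 1.25(5.22) + 1.0(1.39) + 0.75(3.67) = 6.53 + 1.39 + 2.75 = 10.67
3. 1.4(5.22) = 7.31
4. 1.4(5.22) + 1.75(3.67) + 0.7(2.53) = 7.31 + 6.42 + 1.77 = 15.50
5. 0.9(5.22) - 0.7(1.39) = 4.70 - 0.97 = 3.73
The largest value is 15.50 kPa from combination 4.

Combination 4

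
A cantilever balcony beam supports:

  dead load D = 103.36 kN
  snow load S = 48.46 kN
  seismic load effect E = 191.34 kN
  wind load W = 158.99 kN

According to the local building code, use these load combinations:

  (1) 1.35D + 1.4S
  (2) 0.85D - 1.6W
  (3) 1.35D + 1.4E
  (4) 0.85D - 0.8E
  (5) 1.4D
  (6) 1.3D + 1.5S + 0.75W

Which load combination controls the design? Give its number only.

(1) 1.35(103.36) + 1.4(48.46) = 139.54 + 67.84 = 207.38
(2) 0.85(103.36) - 1.6(158.99) = -166.53
(3) 1.35(103.36) + 1.4(191.34) = 407.41
(4) 0.85(103.36) - 0.8(191.34) = -65.22
(5) 1.4(103.36) = 144.70
(6) 1.3(103.36) + 1.5(48.46) + 0.75(158.99) = 134.37 + 72.69 + 119.24 = 326.30
The largest value is 407.41 kN from combination 3.

Combination 3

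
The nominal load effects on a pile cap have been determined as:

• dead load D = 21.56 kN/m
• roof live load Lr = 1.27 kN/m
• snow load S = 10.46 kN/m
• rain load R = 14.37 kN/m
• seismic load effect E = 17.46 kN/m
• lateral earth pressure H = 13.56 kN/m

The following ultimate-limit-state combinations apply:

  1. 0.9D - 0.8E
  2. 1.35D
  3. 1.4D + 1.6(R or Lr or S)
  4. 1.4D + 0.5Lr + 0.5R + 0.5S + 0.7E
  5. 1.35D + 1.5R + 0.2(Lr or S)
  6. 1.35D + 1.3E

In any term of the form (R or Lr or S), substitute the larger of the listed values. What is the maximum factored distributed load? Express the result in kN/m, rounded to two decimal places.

(R or Lr or S) → R = 14.37 kN/m; (Lr or S) → S = 10.46 kN/m.
1. 0.9(21.56) - 0.8(17.46) = 5.44
2. 1.35(21.56) = 29.11
3. 1.4(21.56) + 1.6(14.37) = 53.18
4. 1.4(21.56) + 0.5(1.27) + 0.5(14.37) + 0.5(10.46) + 0.7(17.46) = 55.46
5. 1.35(21.56) + 1.5(14.37) + 0.2(10.46) = 52.75
6. 1.35(21.56) + 1.3(17.46) = 51.80
Combination 4 governs: w_u = 55.46 kN/m.

55.46 kN/m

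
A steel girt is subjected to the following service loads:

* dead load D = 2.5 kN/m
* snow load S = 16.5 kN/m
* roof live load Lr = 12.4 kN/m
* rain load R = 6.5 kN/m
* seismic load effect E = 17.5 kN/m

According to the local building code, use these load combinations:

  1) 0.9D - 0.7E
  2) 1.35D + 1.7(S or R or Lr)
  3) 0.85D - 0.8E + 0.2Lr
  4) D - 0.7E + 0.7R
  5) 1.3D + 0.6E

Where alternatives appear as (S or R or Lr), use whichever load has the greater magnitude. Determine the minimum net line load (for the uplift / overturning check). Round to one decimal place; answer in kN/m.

(S or R or Lr) → S = 16.5 kN/m.
1) 0.9(2.5) - 0.7(17.5) = 2.3 - 12.3 = -10.0
2) 1.35(2.5) + 1.7(16.5) = 31.4
3) 0.85(2.5) - 0.8(17.5) + 0.2(12.4) = 2.1 - 14.0 + 2.5 = -9.4
4) 1.0(2.5) - 0.7(17.5) + 0.7(6.5) = 2.5 - 12.3 + 4.6 = -5.2
5) 1.3(2.5) + 0.6(17.5) = 3.3 + 10.5 = 13.8
Combination 1 gives the minimum: -10.0 kN/m.

-10.0 kN/m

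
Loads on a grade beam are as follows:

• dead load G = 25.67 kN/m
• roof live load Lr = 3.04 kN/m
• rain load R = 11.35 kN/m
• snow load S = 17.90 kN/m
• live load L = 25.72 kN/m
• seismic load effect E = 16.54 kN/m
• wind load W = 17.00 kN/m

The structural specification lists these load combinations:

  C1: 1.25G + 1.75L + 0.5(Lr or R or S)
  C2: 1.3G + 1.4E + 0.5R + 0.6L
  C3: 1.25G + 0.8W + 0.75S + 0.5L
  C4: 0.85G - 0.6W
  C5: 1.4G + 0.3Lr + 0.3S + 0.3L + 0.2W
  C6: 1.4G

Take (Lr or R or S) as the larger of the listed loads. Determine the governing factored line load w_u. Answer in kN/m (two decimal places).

(Lr or R or S) → S = 17.90 kN/m.
C1: 1.25(25.67) + 1.75(25.72) + 0.5(17.90) = 32.09 + 45.01 + 8.95 = 86.05
C2: 1.3(25.67) + 1.4(16.54) + 0.5(11.35) + 0.6(25.72) = 77.63
C3: 1.25(25.67) + 0.8(17.00) + 0.75(17.90) + 0.5(25.72) = 71.97
C4: 0.85(25.67) - 0.6(17.00) = 21.82 - 10.20 = 11.62
C5: 1.4(25.67) + 0.3(3.04) + 0.3(17.90) + 0.3(25.72) + 0.2(17.00) = 35.94 + 0.91 + 5.37 + 7.72 + 3.40 = 53.34
C6: 1.4(25.67) = 35.94
Maximum is from combination 1.

86.05 kN/m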